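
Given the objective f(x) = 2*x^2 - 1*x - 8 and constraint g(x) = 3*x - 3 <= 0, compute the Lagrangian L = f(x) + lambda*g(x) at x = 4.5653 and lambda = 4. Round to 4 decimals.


Step 1: Evaluate f(x).
f(4.5653) = 2*4.5653^2 - 1*4.5653 - 8 = 29.1186
Step 2: Evaluate g(x).
g(4.5653) = 3*4.5653 - 3 = 10.6959
Step 3: Compute Lagrangian.
L = 29.1186 + 4*10.6959 = 71.9022


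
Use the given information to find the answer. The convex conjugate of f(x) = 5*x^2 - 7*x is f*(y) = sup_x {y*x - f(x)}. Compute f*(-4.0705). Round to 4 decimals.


f*(y) = sup_x {y*x - a*x^2 - b*x} = sup_x {(y-b)*x - a*x^2}
FOC: (y - b) - 2a*x = 0 => x* = (y - b)/(2a)
x* = (-4.0705 + 7)/(2*5) = 0.293
f*(-4.0705) = (y-b)^2/(4a) = (-4.0705 + 7)^2/(4*5)
= 8.582/20 = 0.4291


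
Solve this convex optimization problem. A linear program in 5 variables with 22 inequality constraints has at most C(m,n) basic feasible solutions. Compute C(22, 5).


Each vertex corresponds to some choice of n active constraints out of m, so the number of vertices is at most C(m, n) = m! / (n!(m-n)!).
m = 22, n = 5
Numerator: 22 * 21 * 20 * 19 * 18
Denominator: 5! = 120
C(22, 5) = 26334


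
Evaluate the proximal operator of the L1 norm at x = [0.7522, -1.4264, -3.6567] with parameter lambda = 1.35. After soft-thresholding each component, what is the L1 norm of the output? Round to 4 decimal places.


Soft-thresholding with lambda = 1.35:
prox(0.7522) = sign(0.7522)*max(|0.7522| - 1.35, 0) = 0.0
prox(-1.4264) = sign(-1.4264)*max(|-1.4264| - 1.35, 0) = -0.0764
prox(-3.6567) = sign(-3.6567)*max(|-3.6567| - 1.35, 0) = -2.3067
prox(x) = [0.0, -0.0764, -2.3067]
||prox(x)||_1 = 0.0 + 0.0764 + 2.3067 = 2.3831


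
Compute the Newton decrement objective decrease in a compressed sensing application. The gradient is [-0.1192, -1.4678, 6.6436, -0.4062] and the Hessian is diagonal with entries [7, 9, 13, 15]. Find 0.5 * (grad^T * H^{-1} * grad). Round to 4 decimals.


Step 1: H is diagonal, so H^(-1) * g = [-0.017, -0.1631, 0.511, -0.0271].
Step 2: g^T H^(-1) g = sum_i g_i^2 / H_ii
  = (-0.1192)^2/7 + (-1.4678)^2/9 + (6.6436)^2/13 + (-0.4062)^2/15
  = 0.002 + 0.2394 + 3.3952 + 0.011 = 3.6476
Step 3: Objective decrease = 0.5 * g^T H^(-1) g = 1.8238


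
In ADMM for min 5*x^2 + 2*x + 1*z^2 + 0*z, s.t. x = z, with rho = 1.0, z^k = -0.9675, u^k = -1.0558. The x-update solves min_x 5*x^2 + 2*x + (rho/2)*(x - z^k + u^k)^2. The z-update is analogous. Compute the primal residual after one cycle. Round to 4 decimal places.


ADMM iteration with rho = 1.0, z^k = -0.9675, u^k = -1.0558
Step 1: x-update.
Minimize 5*x^2 + 2*x + (1.0/2)*(x + 0.9675 - 1.0558)^2
FOC: (2*5 + 1.0)*x = -2 + 1.0*(-0.9675 + 1.0558)
x^{k+1} = -0.1738
Step 2: z-update.
Minimize 1*z^2 + 0*z + (1.0/2)*(-0.1738 - z - 1.0558)^2
FOC: (2*1 + 1.0)*z = 0 + 1.0*(-0.1738 - 1.0558)
z^{k+1} = -0.4099
Step 3: u-update.
u^{k+1} = -1.0558 - 0.1738 + 0.4099 = -0.8197
Step 4: Primal residual = |-0.1738 + 0.4099| = 0.2361


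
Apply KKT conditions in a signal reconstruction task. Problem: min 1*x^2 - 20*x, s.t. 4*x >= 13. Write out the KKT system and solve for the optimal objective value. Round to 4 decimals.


Step 1: Try lambda = 0 (constraint inactive).
Stationarity: 2*1*x - 20 = 0
x* = 20/(2*1) = 10.0
Check constraint: 4*10.0 = 40.0 >= 13 -- satisfied.
Step 2: Compute optimal value.
f(x*) = 1*10.0^2 - 20*10.0 = -100.0


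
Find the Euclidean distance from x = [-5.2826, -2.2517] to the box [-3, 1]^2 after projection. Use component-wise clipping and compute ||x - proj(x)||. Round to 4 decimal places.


Project each component onto [-3, 1].
clip(-5.2826) = -3.0, clip(-2.2517) = -2.2517
Projection = [-3.0, -2.2517]
Squared diffs: [5.2103, 0.0]
Distance = sqrt(5.2103) = 2.2826


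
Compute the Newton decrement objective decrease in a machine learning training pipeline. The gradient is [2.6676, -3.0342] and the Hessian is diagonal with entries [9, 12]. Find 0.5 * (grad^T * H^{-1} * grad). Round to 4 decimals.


Step 1: H is diagonal, so H^(-1) * g = [0.2964, -0.2529].
Step 2: g^T H^(-1) g = sum_i g_i^2 / H_ii
  = (2.6676)^2/9 + (-3.0342)^2/12
  = 0.7907 + 0.7672 = 1.5579
Step 3: Objective decrease = 0.5 * g^T H^(-1) g = 0.7789


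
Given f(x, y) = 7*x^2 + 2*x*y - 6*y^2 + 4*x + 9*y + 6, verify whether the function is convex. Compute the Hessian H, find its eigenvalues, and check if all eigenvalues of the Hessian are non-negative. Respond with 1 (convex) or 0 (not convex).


The Hessian of f(x,y) = 7*x^2 + 2*x*y - 6*y^2 + 4*x + 9*y + 6 is:
H = [[14, 2], [2, -12]]
Trace = 14 - 12 = 2
Determinant = 14*-12 - (2)^2 = -172
Discriminant = (2)^2 - 4*-172 = 692.0
Eigenvalues: lambda_1 = -12.1529, lambda_2 = 14.1529
The function is not convex.

0


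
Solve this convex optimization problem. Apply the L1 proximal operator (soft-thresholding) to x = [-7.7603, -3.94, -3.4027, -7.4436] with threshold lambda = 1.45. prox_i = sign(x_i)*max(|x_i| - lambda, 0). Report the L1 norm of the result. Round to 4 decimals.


Soft-thresholding with lambda = 1.45:
prox(-7.7603) = sign(-7.7603)*max(|-7.7603| - 1.45, 0) = -6.3103
prox(-3.94) = sign(-3.94)*max(|-3.94| - 1.45, 0) = -2.49
prox(-3.4027) = sign(-3.4027)*max(|-3.4027| - 1.45, 0) = -1.9527
prox(-7.4436) = sign(-7.4436)*max(|-7.4436| - 1.45, 0) = -5.9936
prox(x) = [-6.3103, -2.49, -1.9527, -5.9936]
||prox(x)||_1 = 6.3103 + 2.49 + 1.9527 + 5.9936 = 16.7466


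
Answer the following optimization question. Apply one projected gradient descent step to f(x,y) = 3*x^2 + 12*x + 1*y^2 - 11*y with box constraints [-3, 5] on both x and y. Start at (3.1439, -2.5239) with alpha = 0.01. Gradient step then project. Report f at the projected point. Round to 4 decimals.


Step 1: Compute gradient at (3.1439, -2.5239).
grad_x = 2*3*3.1439 + 12 = 30.8634
grad_y = 2*1*-2.5239 - 11 = -16.0478
Step 2: Gradient step.
x_raw = 3.1439 - 0.01*30.8634 = 2.8353
y_raw = -2.5239 - 0.01*-16.0478 = -2.3634
Step 3: Project onto [-3, 5].
x_proj = clip(2.8353) = 2.8353
y_proj = clip(-2.3634) = -2.3634
Step 4: Evaluate f.
f(2.8353, -2.3634) = 89.7228


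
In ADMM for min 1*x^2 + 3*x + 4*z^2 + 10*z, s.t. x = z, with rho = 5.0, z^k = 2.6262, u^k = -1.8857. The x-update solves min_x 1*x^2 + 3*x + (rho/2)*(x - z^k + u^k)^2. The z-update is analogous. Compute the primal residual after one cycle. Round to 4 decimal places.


ADMM iteration with rho = 5.0, z^k = 2.6262, u^k = -1.8857
Step 1: x-update.
Minimize 1*x^2 + 3*x + (5.0/2)*(x - 2.6262 - 1.8857)^2
FOC: (2*1 + 5.0)*x = -3 + 5.0*(2.6262 + 1.8857)
x^{k+1} = 2.7942
Step 2: z-update.
Minimize 4*z^2 + 10*z + (5.0/2)*(2.7942 - z - 1.8857)^2
FOC: (2*4 + 5.0)*z = -10 + 5.0*(2.7942 - 1.8857)
z^{k+1} = -0.4198
Step 3: u-update.
u^{k+1} = -1.8857 + 2.7942 + 0.4198 = 1.3283
Step 4: Primal residual = |2.7942 + 0.4198| = 3.214


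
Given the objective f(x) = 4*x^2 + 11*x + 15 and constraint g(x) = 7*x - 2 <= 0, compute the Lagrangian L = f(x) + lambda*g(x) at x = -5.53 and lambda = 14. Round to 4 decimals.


Step 1: Evaluate f(x).
f(-5.53) = 4*(-5.53)^2 + 11*(-5.53) + 15 = 76.4936
Step 2: Evaluate g(x).
g(-5.53) = 7*-5.53 - 2 = -40.71
Step 3: Compute Lagrangian.
L = 76.4936 + 14*-40.71 = -493.4464


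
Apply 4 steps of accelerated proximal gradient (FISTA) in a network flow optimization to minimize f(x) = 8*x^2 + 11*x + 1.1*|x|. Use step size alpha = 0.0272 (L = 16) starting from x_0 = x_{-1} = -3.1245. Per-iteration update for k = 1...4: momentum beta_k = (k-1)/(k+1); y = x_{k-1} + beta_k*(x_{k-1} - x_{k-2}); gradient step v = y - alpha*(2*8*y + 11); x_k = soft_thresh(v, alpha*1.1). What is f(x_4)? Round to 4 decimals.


FISTA on f(x) = 8*x^2 + 11*x + 1.1*|x|
L = 16, alpha = 0.0272
Iteration 1: beta = 0.0, y = -3.1245 + 0.0*(-3.1245 + 3.1245) = -3.1245
  grad(y) = -38.992, v = y - alpha*grad = -2.0639
  prox(v) = soft_thresh(-2.0639, 0.0299) = -2.034
Iteration 2: beta = 0.3333, y = -2.034 + 0.3333*(-2.034 + 3.1245) = -1.6705
  grad(y) = -15.7279, v = y - alpha*grad = -1.2427
  prox(v) = soft_thresh(-1.2427, 0.0299) = -1.2128
Iteration 3: beta = 0.5, y = -1.2128 + 0.5*(-1.2128 + 2.034) = -0.8022
  grad(y) = -1.8347, v = y - alpha*grad = -0.7523
  prox(v) = soft_thresh(-0.7523, 0.0299) = -0.7223
Iteration 4: beta = 0.6, y = -0.7223 + 0.6*(-0.7223 + 1.2128) = -0.4281
  grad(y) = 4.1507, v = y - alpha*grad = -0.541
  prox(v) = soft_thresh(-0.541, 0.0299) = -0.5111
f(x_4) = 8*(-0.5111)^2 + 11*(-0.5111) + 1.1*|-0.5111| = -2.97


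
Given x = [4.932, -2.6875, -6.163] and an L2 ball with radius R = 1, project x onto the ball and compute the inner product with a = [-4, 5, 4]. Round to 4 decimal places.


Step 1: Compute ||x|| (intermediates to 6 decimals).
||x|| = sqrt(4.932^2 + (-2.6875)^2 + (-6.163)^2) = 8.338456
Step 2: Project.
Since ||x|| > R, scale = R/||x|| = 1/8.338456 = 0.119926, proj(x) = scale * x
proj(x) = [0.591475, -0.322301, -0.739104]
Step 3: Dot product.
a^T * proj(x) = -4*0.591475 + 5*(-0.322301) + 4*(-0.739104) = -6.9338


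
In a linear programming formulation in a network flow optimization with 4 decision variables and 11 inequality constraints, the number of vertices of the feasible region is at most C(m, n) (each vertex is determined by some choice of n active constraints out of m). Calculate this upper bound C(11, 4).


Each vertex corresponds to some choice of n active constraints out of m, so the number of vertices is at most C(m, n) = m! / (n!(m-n)!).
m = 11, n = 4
Numerator: 11 * 10 * 9 * 8
Denominator: 4! = 24
C(11, 4) = 330


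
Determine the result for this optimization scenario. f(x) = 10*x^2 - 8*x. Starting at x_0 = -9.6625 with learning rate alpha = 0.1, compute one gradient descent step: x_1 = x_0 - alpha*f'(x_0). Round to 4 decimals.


We compute the gradient at x_0 and apply the update.
f'(x) = 20*x - 8
f'(-9.6625) = 20*-9.6625 - 8 = -201.25
x_1 = -9.6625 - 0.1*-201.25 = 10.4625


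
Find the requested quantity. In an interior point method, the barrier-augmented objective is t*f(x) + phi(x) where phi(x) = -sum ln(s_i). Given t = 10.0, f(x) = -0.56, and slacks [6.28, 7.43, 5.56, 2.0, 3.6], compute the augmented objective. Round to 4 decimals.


Step 1: Compute log-barrier.
ln values: [1.8374, 2.0055, 1.7156, 0.6931, 1.2809]
phi = -(1.8374 + 2.0055 + 1.7156 + 0.6931 + 1.2809) = -7.5326
Step 2: Compute augmented objective.
t*f(x) = 10.0*-0.56 = -5.6
Total = -5.6 - 7.5326 = -13.1326


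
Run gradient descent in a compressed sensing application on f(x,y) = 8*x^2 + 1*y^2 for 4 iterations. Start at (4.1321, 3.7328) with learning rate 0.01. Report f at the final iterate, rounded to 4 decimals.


Gradient descent on f(x,y) = 8*x^2 + 1*y^2.
Starting point: (4.1321, 3.7328), alpha = 0.01
Step 1: grad_x = 2*8*4.1321 = 66.1136, grad_y = 2*1*3.7328 = 7.4656
  x_1 = 4.1321 - 0.01*66.1136 = 3.471
  y_1 = 3.7328 - 0.01*7.4656 = 3.6581
Step 2: grad_x = 2*8*3.471 = 55.5354, grad_y = 2*1*3.6581 = 7.3163
  x_2 = 3.471 - 0.01*55.5354 = 2.9156
  y_2 = 3.6581 - 0.01*7.3163 = 3.585
Step 3: grad_x = 2*8*2.9156 = 46.6498, grad_y = 2*1*3.585 = 7.17
  x_3 = 2.9156 - 0.01*46.6498 = 2.4491
  y_3 = 3.585 - 0.01*7.17 = 3.5133
Step 4: grad_x = 2*8*2.4491 = 39.1858, grad_y = 2*1*3.5133 = 7.0266
  x_4 = 2.4491 - 0.01*39.1858 = 2.0573
  y_4 = 3.5133 - 0.01*7.0266 = 3.443
f(2.0573, 3.443) = 8*2.0573^2 + 1*3.443^2 = 45.7127


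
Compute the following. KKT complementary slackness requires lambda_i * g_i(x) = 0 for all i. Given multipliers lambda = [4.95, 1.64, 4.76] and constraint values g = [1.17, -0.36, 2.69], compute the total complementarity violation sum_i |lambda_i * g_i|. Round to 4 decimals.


KKT complementary slackness check:
lambda_1 * g_1 = 4.95 * 1.17 = 5.7915
lambda_2 * g_2 = 1.64 * -0.36 = -0.5904
lambda_3 * g_3 = 4.76 * 2.69 = 12.8044
Total violation = 5.7915 + 0.5904 + 12.8044 = 19.1863


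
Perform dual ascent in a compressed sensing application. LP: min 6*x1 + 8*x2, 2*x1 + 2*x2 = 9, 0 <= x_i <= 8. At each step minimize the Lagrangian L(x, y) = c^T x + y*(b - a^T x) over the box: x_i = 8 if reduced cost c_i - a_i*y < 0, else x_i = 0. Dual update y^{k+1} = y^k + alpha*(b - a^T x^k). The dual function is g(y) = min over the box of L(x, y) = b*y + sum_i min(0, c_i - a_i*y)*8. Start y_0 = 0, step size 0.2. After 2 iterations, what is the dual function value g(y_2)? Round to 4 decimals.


Dual ascent for LP: min 6*x1 + 8*x2, 2*x1 + 2*x2 = 9, 0 <= x_i <= 8
Step 1: y^k = 0.0, reduced costs: (6.0, 8.0)
  x^k = (0.0, 0.0), subgradient = b - a^T x = 9.0
  y^{k+1} = 0.0 + 0.2*9.0 = 1.8
Step 2: y^k = 1.8, reduced costs: (2.4, 4.4)
  x^k = (0.0, 0.0), subgradient = b - a^T x = 9.0
  y^{k+1} = 1.8 + 0.2*9.0 = 3.6
Dual objective at y_2 = 3.6: reduced costs (-1.2, 0.8), box minimizer x = (8.0, 0.0)
g(y_2) = b*y + (c1 - a1*y)*x1 + (c2 - a2*y)*x2 = 9*3.6 + (-1.2)*8.0 + 0.8*0.0 = 32.4 - 9.6 + 0.0 = 22.8


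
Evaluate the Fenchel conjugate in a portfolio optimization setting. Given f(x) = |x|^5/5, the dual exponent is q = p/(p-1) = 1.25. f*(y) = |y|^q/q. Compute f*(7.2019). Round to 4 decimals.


The conjugate exponent q satisfies 1/p + 1/q = 1.
p = 5, so q = 5/(5 - 1) = 1.25
|y|^q = 7.2019^1.25 = 11.798
f*(7.2019) = 11.798 / 1.25 = 9.4384


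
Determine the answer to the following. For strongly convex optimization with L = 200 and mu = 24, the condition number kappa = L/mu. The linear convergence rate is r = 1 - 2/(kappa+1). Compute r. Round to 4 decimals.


Step 1: Compute the condition number.
kappa = L/mu = 200/24 = 8.3333
Step 2: Compute the convergence rate.
r = 1 - 2/(kappa + 1) = 1 - 2*mu/(L + mu) = (L - mu)/(L + mu) = 176/224 = 0.7857


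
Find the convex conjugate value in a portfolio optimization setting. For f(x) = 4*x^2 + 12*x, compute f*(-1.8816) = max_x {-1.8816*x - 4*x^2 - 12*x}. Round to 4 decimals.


f*(y) = sup_x {y*x - a*x^2 - b*x} = sup_x {(y-b)*x - a*x^2}
FOC: (y - b) - 2a*x = 0 => x* = (y - b)/(2a)
x* = (-1.8816 - 12)/(2*4) = -1.7352
f*(-1.8816) = (y-b)^2/(4a) = (-1.8816 - 12)^2/(4*4)
= 192.6988/16 = 12.0437


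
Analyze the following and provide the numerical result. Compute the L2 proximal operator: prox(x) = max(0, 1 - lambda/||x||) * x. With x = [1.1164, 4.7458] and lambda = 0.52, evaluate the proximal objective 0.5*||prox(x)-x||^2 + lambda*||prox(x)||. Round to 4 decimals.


Step 1: Compute ||x||.
||x|| = 4.8753
Step 2: Compute scaling factor.
scale = max(0, 1 - 0.52/4.8753) = 0.8933
Step 3: prox(x) = [0.9973, 4.2396]
||prox(x)|| = 4.3553
Step 4: Proximal objective.
0.5*||prox-x||^2 = 0.1352
lambda*||prox|| = 2.2648
Total = 2.4


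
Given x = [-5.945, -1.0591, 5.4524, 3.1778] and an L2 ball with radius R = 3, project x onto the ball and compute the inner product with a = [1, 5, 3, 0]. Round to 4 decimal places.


Step 1: Compute ||x|| (intermediates to 6 decimals).
||x|| = sqrt((-5.945)^2 + (-1.0591)^2 + 5.4524^2 + 3.1778^2) = 8.734518
Step 2: Project.
Since ||x|| > R, scale = R/||x|| = 3/8.734518 = 0.343465, proj(x) = scale * x
proj(x) = [-2.041899, -0.363764, 1.872709, 1.091463]
Step 3: Dot product.
a^T * proj(x) = 1*(-2.041899) + 5*(-0.363764) + 3*1.872709 + 0*1.091463 = 1.7574


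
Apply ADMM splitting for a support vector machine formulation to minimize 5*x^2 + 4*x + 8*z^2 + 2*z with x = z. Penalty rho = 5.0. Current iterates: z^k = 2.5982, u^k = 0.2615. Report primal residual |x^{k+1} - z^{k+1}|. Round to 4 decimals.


ADMM iteration with rho = 5.0, z^k = 2.5982, u^k = 0.2615
Step 1: x-update.
Minimize 5*x^2 + 4*x + (5.0/2)*(x - 2.5982 + 0.2615)^2
FOC: (2*5 + 5.0)*x = -4 + 5.0*(2.5982 - 0.2615)
x^{k+1} = 0.5122
Step 2: z-update.
Minimize 8*z^2 + 2*z + (5.0/2)*(0.5122 - z + 0.2615)^2
FOC: (2*8 + 5.0)*z = -2 + 5.0*(0.5122 + 0.2615)
z^{k+1} = 0.089
Step 3: u-update.
u^{k+1} = 0.2615 + 0.5122 - 0.089 = 0.6847
Step 4: Primal residual = |0.5122 - 0.089| = 0.4232


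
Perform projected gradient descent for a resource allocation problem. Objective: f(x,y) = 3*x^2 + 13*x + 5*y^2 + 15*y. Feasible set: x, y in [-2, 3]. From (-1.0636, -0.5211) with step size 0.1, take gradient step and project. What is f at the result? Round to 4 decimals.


Step 1: Compute gradient at (-1.0636, -0.5211).
grad_x = 2*3*-1.0636 + 13 = 6.6184
grad_y = 2*5*-0.5211 + 15 = 9.789
Step 2: Gradient step.
x_raw = -1.0636 - 0.1*6.6184 = -1.7254
y_raw = -0.5211 - 0.1*9.789 = -1.5
Step 3: Project onto [-2, 3].
x_proj = clip(-1.7254) = -1.7254
y_proj = clip(-1.5) = -1.5
Step 4: Evaluate f.
f(-1.7254, -1.5) = -24.7493


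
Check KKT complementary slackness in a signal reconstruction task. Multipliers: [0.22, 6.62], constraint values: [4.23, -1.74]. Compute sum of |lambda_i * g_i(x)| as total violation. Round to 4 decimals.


KKT complementary slackness check:
lambda_1 * g_1 = 0.22 * 4.23 = 0.9306
lambda_2 * g_2 = 6.62 * -1.74 = -11.5188
Total violation = 0.9306 + 11.5188 = 12.4494


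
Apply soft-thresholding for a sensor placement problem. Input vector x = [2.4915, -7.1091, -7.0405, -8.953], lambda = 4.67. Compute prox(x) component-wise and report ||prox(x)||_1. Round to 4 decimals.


Soft-thresholding with lambda = 4.67:
prox(2.4915) = sign(2.4915)*max(|2.4915| - 4.67, 0) = 0.0
prox(-7.1091) = sign(-7.1091)*max(|-7.1091| - 4.67, 0) = -2.4391
prox(-7.0405) = sign(-7.0405)*max(|-7.0405| - 4.67, 0) = -2.3705
prox(-8.953) = sign(-8.953)*max(|-8.953| - 4.67, 0) = -4.283
prox(x) = [0.0, -2.4391, -2.3705, -4.283]
||prox(x)||_1 = 0.0 + 2.4391 + 2.3705 + 4.283 = 9.0926


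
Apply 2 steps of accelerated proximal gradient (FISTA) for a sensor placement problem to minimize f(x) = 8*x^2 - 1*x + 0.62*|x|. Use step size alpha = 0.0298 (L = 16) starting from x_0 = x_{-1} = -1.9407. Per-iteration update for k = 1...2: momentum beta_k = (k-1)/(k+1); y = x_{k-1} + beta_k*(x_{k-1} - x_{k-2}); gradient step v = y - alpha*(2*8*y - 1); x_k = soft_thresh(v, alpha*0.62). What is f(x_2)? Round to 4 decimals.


FISTA on f(x) = 8*x^2 - 1*x + 0.62*|x|
L = 16, alpha = 0.0298
Iteration 1: beta = 0.0, y = -1.9407 + 0.0*(-1.9407 + 1.9407) = -1.9407
  grad(y) = -32.0512, v = y - alpha*grad = -0.9856
  prox(v) = soft_thresh(-0.9856, 0.0185) = -0.9671
Iteration 2: beta = 0.3333, y = -0.9671 + 0.3333*(-0.9671 + 1.9407) = -0.6426
  grad(y) = -11.281, v = y - alpha*grad = -0.3064
  prox(v) = soft_thresh(-0.3064, 0.0185) = -0.2879
f(x_2) = 8*(-0.2879)^2 - 1*(-0.2879) + 0.62*|-0.2879| = 1.1296


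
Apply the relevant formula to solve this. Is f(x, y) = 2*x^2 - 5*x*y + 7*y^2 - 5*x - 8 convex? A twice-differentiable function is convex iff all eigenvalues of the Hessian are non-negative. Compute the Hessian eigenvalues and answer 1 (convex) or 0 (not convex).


The Hessian of f(x,y) = 2*x^2 - 5*x*y + 7*y^2 - 5*x - 8 is:
H = [[4, -5], [-5, 14]]
Trace = 4 + 14 = 18
Determinant = 4*14 - (-5)^2 = 31
Discriminant = (18)^2 - 4*31 = 200.0
Eigenvalues: lambda_1 = 1.9289, lambda_2 = 16.0711
The function is convex.

1


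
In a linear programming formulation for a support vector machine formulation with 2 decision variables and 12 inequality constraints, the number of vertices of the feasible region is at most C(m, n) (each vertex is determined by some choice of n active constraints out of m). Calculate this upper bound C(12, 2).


Each vertex corresponds to some choice of n active constraints out of m, so the number of vertices is at most C(m, n) = m! / (n!(m-n)!).
m = 12, n = 2
Numerator: 12 * 11
Denominator: 2! = 2
C(12, 2) = 66


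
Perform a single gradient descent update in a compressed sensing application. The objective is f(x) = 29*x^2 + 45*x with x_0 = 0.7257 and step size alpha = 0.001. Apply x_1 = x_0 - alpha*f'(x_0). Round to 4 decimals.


We compute the gradient at x_0 and apply the update.
f'(x) = 58*x + 45
f'(0.7257) = 58*0.7257 + 45 = 87.0906
x_1 = 0.7257 - 0.001*87.0906 = 0.6386


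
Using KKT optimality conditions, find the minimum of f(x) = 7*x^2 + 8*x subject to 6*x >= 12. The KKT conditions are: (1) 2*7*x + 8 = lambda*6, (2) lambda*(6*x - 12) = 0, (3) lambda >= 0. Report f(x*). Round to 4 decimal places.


Step 1: Try lambda = 0 (constraint inactive).
x_unc = -8/(2*7) = -0.5714
Check: 6*-0.5714 = -3.4284 < 12 -- violated!
Step 2: Constraint must be active: 6*x = 12
x* = 12/6 = 2.0
lambda = (2*7*2.0 + 8)/6 = 6.0
Step 3: Compute optimal value.
f(x*) = 7*2.0^2 + 8*2.0 = 44.0


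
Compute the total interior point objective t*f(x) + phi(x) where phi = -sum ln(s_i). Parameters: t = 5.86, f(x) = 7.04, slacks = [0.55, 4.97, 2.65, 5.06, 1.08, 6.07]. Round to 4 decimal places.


Step 1: Compute log-barrier.
ln values: [-0.5978, 1.6034, 0.9746, 1.6214, 0.077, 1.8034]
phi = -(-0.5978 + 1.6034 + 0.9746 + 1.6214 + 0.077 + 1.8034) = -5.4818
Step 2: Compute augmented objective.
t*f(x) = 5.86*7.04 = 41.2544
Total = 41.2544 - 5.4818 = 35.7726


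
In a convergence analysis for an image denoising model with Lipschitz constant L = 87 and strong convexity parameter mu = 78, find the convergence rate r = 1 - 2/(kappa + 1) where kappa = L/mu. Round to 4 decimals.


Step 1: Compute the condition number.
kappa = L/mu = 87/78 = 1.1154
Step 2: Compute the convergence rate.
r = 1 - 2/(kappa + 1) = 1 - 2*mu/(L + mu) = (L - mu)/(L + mu) = 9/165 = 0.0545


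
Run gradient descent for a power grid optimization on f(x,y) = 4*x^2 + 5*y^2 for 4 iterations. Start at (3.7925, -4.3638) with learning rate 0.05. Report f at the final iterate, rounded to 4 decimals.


Gradient descent on f(x,y) = 4*x^2 + 5*y^2.
Starting point: (3.7925, -4.3638), alpha = 0.05
Step 1: grad_x = 2*4*3.7925 = 30.34, grad_y = 2*5*-4.3638 = -43.638
  x_1 = 3.7925 - 0.05*30.34 = 2.2755
  y_1 = -4.3638 - 0.05*-43.638 = -2.1819
Step 2: grad_x = 2*4*2.2755 = 18.204, grad_y = 2*5*-2.1819 = -21.819
  x_2 = 2.2755 - 0.05*18.204 = 1.3653
  y_2 = -2.1819 - 0.05*-21.819 = -1.091
Step 3: grad_x = 2*4*1.3653 = 10.9224, grad_y = 2*5*-1.091 = -10.9095
  x_3 = 1.3653 - 0.05*10.9224 = 0.8192
  y_3 = -1.091 - 0.05*-10.9095 = -0.5455
Step 4: grad_x = 2*4*0.8192 = 6.5534, grad_y = 2*5*-0.5455 = -5.4548
  x_4 = 0.8192 - 0.05*6.5534 = 0.4915
  y_4 = -0.5455 - 0.05*-5.4548 = -0.2727
f(0.4915, -0.2727) = 4*0.4915^2 + 5*(-0.2727)^2 = 1.3382


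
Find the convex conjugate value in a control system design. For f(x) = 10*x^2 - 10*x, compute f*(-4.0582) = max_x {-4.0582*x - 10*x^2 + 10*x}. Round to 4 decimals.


f*(y) = sup_x {y*x - a*x^2 - b*x} = sup_x {(y-b)*x - a*x^2}
FOC: (y - b) - 2a*x = 0 => x* = (y - b)/(2a)
x* = (-4.0582 + 10)/(2*10) = 0.2971
f*(-4.0582) = (y-b)^2/(4a) = (-4.0582 + 10)^2/(4*10)
= 35.305/40 = 0.8826


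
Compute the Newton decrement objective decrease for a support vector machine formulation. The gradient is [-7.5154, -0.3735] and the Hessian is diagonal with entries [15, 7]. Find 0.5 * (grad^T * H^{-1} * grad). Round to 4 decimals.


Step 1: H is diagonal, so H^(-1) * g = [-0.501, -0.0534].
Step 2: g^T H^(-1) g = sum_i g_i^2 / H_ii
  = (-7.5154)^2/15 + (-0.3735)^2/7
  = 3.7654 + 0.0199 = 3.7853
Step 3: Objective decrease = 0.5 * g^T H^(-1) g = 1.8927


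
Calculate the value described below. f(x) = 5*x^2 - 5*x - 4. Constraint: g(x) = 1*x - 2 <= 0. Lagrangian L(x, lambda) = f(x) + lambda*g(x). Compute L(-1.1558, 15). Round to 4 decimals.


Step 1: Evaluate f(x).
f(-1.1558) = 5*(-1.1558)^2 - 5*(-1.1558) - 4 = 8.4584
Step 2: Evaluate g(x).
g(-1.1558) = 1*-1.1558 - 2 = -3.1558
Step 3: Compute Lagrangian.
L = 8.4584 + 15*-3.1558 = -38.8786


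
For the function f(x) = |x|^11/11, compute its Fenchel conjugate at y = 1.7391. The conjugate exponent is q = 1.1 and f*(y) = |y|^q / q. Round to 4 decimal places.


The conjugate exponent q satisfies 1/p + 1/q = 1.
p = 11, so q = 11/(11 - 1) = 1.1
|y|^q = 1.7391^1.1 = 1.838
f*(1.7391) = 1.838 / 1.1 = 1.671


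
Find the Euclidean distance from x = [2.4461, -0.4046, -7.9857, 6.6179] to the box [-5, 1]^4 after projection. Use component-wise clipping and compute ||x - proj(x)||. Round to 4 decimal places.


Project each component onto [-5, 1].
clip(2.4461) = 1.0, clip(-0.4046) = -0.4046, clip(-7.9857) = -5.0, clip(6.6179) = 1.0
Projection = [1.0, -0.4046, -5.0, 1.0]
Squared diffs: [2.0912, 0.0, 8.9144, 31.5608]
Distance = sqrt(42.5664) = 6.5243


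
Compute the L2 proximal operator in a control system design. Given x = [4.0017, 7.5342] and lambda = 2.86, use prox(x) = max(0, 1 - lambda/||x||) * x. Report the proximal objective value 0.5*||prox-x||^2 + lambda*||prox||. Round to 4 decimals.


Step 1: Compute ||x||.
||x|| = 8.531
Step 2: Compute scaling factor.
scale = max(0, 1 - 2.86/8.531) = 0.6648
Step 3: prox(x) = [2.6601, 5.0084]
||prox(x)|| = 5.671
Step 4: Proximal objective.
0.5*||prox-x||^2 = 4.0898
lambda*||prox|| = 16.2191
Total = 20.3088


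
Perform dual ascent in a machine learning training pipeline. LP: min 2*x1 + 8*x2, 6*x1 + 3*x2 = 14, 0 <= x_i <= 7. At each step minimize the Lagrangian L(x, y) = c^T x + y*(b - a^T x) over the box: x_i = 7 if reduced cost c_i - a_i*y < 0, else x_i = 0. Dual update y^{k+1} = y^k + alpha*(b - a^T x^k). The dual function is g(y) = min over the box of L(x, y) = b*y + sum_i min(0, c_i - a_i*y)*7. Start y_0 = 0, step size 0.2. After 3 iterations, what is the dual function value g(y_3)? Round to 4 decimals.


Dual ascent for LP: min 2*x1 + 8*x2, 6*x1 + 3*x2 = 14, 0 <= x_i <= 7
Step 1: y^k = 0.0, reduced costs: (2.0, 8.0)
  x^k = (0.0, 0.0), subgradient = b - a^T x = 14.0
  y^{k+1} = 0.0 + 0.2*14.0 = 2.8
Step 2: y^k = 2.8, reduced costs: (-14.8, -0.4)
  x^k = (7.0, 7.0), subgradient = b - a^T x = -49.0
  y^{k+1} = 2.8 + 0.2*-49.0 = -7.0
Step 3: y^k = -7.0, reduced costs: (44.0, 29.0)
  x^k = (0.0, 0.0), subgradient = b - a^T x = 14.0
  y^{k+1} = -7.0 + 0.2*14.0 = -4.2
Dual objective at y_3 = -4.2: reduced costs (27.2, 20.6), box minimizer x = (0.0, 0.0)
g(y_3) = b*y + (c1 - a1*y)*x1 + (c2 - a2*y)*x2 = 14*(-4.2) + 27.2*0.0 + 20.6*0.0 = -58.8 + 0.0 + 0.0 = -58.8


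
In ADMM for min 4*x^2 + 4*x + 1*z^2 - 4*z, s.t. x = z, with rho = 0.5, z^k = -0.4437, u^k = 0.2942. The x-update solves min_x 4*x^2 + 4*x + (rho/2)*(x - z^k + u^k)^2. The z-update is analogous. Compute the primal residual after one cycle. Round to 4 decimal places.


ADMM iteration with rho = 0.5, z^k = -0.4437, u^k = 0.2942
Step 1: x-update.
Minimize 4*x^2 + 4*x + (0.5/2)*(x + 0.4437 + 0.2942)^2
FOC: (2*4 + 0.5)*x = -4 + 0.5*(-0.4437 - 0.2942)
x^{k+1} = -0.514
Step 2: z-update.
Minimize 1*z^2 - 4*z + (0.5/2)*(-0.514 - z + 0.2942)^2
FOC: (2*1 + 0.5)*z = 4 + 0.5*(-0.514 + 0.2942)
z^{k+1} = 1.556
Step 3: u-update.
u^{k+1} = 0.2942 - 0.514 - 1.556 = -1.7758
Step 4: Primal residual = |-0.514 - 1.556| = 2.07


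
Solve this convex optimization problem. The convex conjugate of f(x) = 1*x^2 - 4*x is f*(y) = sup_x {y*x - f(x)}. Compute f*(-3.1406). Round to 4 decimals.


f*(y) = sup_x {y*x - a*x^2 - b*x} = sup_x {(y-b)*x - a*x^2}
FOC: (y - b) - 2a*x = 0 => x* = (y - b)/(2a)
x* = (-3.1406 + 4)/(2*1) = 0.4297
f*(-3.1406) = (y-b)^2/(4a) = (-3.1406 + 4)^2/(4*1)
= 0.7386/4 = 0.1846


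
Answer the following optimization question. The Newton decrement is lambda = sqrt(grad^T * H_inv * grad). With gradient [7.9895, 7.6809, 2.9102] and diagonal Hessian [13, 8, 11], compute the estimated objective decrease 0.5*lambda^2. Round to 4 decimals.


Step 1: H is diagonal, so H^(-1) * g = [0.6146, 0.9601, 0.2646].
Step 2: g^T H^(-1) g = sum_i g_i^2 / H_ii
  = (7.9895)^2/13 + (7.6809)^2/8 + (2.9102)^2/11
  = 4.9102 + 7.3745 + 0.7699 = 13.0546
Step 3: Objective decrease = 0.5 * g^T H^(-1) g = 6.5273


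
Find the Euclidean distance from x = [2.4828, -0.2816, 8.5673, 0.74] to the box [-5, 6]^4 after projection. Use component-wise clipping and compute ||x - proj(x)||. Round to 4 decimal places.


Project each component onto [-5, 6].
clip(2.4828) = 2.4828, clip(-0.2816) = -0.2816, clip(8.5673) = 6.0, clip(0.74) = 0.74
Projection = [2.4828, -0.2816, 6.0, 0.74]
Squared diffs: [0.0, 0.0, 6.591, 0.0]
Distance = sqrt(6.591) = 2.5673


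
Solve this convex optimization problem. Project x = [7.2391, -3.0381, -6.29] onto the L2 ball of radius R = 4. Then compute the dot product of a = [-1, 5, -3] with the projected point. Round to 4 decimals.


Step 1: Compute ||x|| (intermediates to 6 decimals).
||x|| = sqrt(7.2391^2 + (-3.0381)^2 + (-6.29)^2) = 10.059757
Step 2: Project.
Since ||x|| > R, scale = R/||x|| = 4/10.059757 = 0.397624, proj(x) = scale * x
proj(x) = [2.87844, -1.208021, -2.501055]
Step 3: Dot product.
a^T * proj(x) = -1*2.87844 + 5*(-1.208021) - 3*(-2.501055) = -1.4154


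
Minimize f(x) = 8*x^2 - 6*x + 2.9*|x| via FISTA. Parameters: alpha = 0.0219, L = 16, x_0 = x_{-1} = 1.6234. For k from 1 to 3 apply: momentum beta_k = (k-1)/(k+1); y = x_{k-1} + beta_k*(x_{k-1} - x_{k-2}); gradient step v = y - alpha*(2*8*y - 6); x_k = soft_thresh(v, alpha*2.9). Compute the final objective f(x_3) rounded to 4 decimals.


FISTA on f(x) = 8*x^2 - 6*x + 2.9*|x|
L = 16, alpha = 0.0219
Iteration 1: beta = 0.0, y = 1.6234 + 0.0*(1.6234 - 1.6234) = 1.6234
  grad(y) = 19.9744, v = y - alpha*grad = 1.186
  prox(v) = soft_thresh(1.186, 0.0635) = 1.1225
Iteration 2: beta = 0.3333, y = 1.1225 + 0.3333*(1.1225 - 1.6234) = 0.9555
  grad(y) = 9.2875, v = y - alpha*grad = 0.7521
  prox(v) = soft_thresh(0.7521, 0.0635) = 0.6886
Iteration 3: beta = 0.5, y = 0.6886 + 0.5*(0.6886 - 1.1225) = 0.4716
  grad(y) = 1.5459, v = y - alpha*grad = 0.4378
  prox(v) = soft_thresh(0.4378, 0.0635) = 0.3743
f(x_3) = 8*0.3743^2 - 6*0.3743 + 2.9*|0.3743| = -0.0397


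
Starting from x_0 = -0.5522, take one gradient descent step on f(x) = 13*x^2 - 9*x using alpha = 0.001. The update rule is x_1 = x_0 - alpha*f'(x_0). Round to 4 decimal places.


We compute the gradient at x_0 and apply the update.
f'(x) = 26*x - 9
f'(-0.5522) = 26*-0.5522 - 9 = -23.3572
x_1 = -0.5522 - 0.001*-23.3572 = -0.5288


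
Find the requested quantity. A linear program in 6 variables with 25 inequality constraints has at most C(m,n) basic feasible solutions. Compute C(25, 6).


Each vertex corresponds to some choice of n active constraints out of m, so the number of vertices is at most C(m, n) = m! / (n!(m-n)!).
m = 25, n = 6
Numerator: 25 * 24 * 23 * 22 * 21 * 20
Denominator: 6! = 720
C(25, 6) = 177100


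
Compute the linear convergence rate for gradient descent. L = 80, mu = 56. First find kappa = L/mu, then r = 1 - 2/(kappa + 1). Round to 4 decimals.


Step 1: Compute the condition number.
kappa = L/mu = 80/56 = 1.4286
Step 2: Compute the convergence rate.
r = 1 - 2/(kappa + 1) = 1 - 2*mu/(L + mu) = (L - mu)/(L + mu) = 24/136 = 0.1765


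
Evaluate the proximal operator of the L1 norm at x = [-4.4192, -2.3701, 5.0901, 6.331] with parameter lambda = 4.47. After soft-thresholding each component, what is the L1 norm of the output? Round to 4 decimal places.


Soft-thresholding with lambda = 4.47:
prox(-4.4192) = sign(-4.4192)*max(|-4.4192| - 4.47, 0) = 0.0
prox(-2.3701) = sign(-2.3701)*max(|-2.3701| - 4.47, 0) = 0.0
prox(5.0901) = sign(5.0901)*max(|5.0901| - 4.47, 0) = 0.6201
prox(6.331) = sign(6.331)*max(|6.331| - 4.47, 0) = 1.861
prox(x) = [0.0, 0.0, 0.6201, 1.861]
||prox(x)||_1 = 0.0 + 0.0 + 0.6201 + 1.861 = 2.4811


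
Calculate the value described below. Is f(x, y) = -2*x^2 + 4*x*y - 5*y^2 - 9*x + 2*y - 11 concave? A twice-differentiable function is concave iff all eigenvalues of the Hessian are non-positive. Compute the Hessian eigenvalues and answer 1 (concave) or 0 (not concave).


The Hessian of f(x,y) = -2*x^2 + 4*x*y - 5*y^2 - 9*x + 2*y - 11 is:
H = [[-4, 4], [4, -10]]
Trace = -4 - 10 = -14
Determinant = -4*-10 - (4)^2 = 24
Discriminant = (-14)^2 - 4*24 = 100.0
Eigenvalues: lambda_1 = -12.0, lambda_2 = -2.0
The function is concave.

1


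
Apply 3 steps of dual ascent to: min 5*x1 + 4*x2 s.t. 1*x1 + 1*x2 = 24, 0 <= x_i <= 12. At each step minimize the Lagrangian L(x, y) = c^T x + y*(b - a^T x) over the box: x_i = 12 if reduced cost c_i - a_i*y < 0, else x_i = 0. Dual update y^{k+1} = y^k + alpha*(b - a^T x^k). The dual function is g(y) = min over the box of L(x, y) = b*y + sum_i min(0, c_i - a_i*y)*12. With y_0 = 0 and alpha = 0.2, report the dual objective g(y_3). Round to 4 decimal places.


Dual ascent for LP: min 5*x1 + 4*x2, 1*x1 + 1*x2 = 24, 0 <= x_i <= 12
Step 1: y^k = 0.0, reduced costs: (5.0, 4.0)
  x^k = (0.0, 0.0), subgradient = b - a^T x = 24.0
  y^{k+1} = 0.0 + 0.2*24.0 = 4.8
Step 2: y^k = 4.8, reduced costs: (0.2, -0.8)
  x^k = (0.0, 12.0), subgradient = b - a^T x = 12.0
  y^{k+1} = 4.8 + 0.2*12.0 = 7.2
Step 3: y^k = 7.2, reduced costs: (-2.2, -3.2)
  x^k = (12.0, 12.0), subgradient = b - a^T x = 0.0
  y^{k+1} = 7.2 + 0.2*0.0 = 7.2
Dual objective at y_3 = 7.2: reduced costs (-2.2, -3.2), box minimizer x = (12.0, 12.0)
g(y_3) = b*y + (c1 - a1*y)*x1 + (c2 - a2*y)*x2 = 24*7.2 + (-2.2)*12.0 + (-3.2)*12.0 = 172.8 - 26.4 - 38.4 = 108.0


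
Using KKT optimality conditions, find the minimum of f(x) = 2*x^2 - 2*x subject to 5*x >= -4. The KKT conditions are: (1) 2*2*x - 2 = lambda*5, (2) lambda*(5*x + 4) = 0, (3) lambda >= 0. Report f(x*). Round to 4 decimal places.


Step 1: Try lambda = 0 (constraint inactive).
Stationarity: 2*2*x - 2 = 0
x* = 2/(2*2) = 0.5
Check constraint: 5*0.5 = 2.5 >= -4 -- satisfied.
Step 2: Compute optimal value.
f(x*) = 2*0.5^2 - 2*0.5 = -0.5


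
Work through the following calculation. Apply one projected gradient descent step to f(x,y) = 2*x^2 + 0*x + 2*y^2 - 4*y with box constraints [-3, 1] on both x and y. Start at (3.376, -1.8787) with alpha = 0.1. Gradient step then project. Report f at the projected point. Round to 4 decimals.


Step 1: Compute gradient at (3.376, -1.8787).
grad_x = 2*2*3.376 + 0 = 13.504
grad_y = 2*2*-1.8787 - 4 = -11.5148
Step 2: Gradient step.
x_raw = 3.376 - 0.1*13.504 = 2.0256
y_raw = -1.8787 - 0.1*-11.5148 = -0.7272
Step 3: Project onto [-3, 1].
x_proj = clip(2.0256) = 1.0
y_proj = clip(-0.7272) = -0.7272
Step 4: Evaluate f.
f(1.0, -0.7272) = 5.9666


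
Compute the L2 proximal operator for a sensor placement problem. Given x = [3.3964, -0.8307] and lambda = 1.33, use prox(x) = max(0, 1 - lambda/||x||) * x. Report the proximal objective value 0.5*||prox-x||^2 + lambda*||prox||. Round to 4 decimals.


Step 1: Compute ||x||.
||x|| = 3.4965
Step 2: Compute scaling factor.
scale = max(0, 1 - 1.33/3.4965) = 0.6196
Step 3: prox(x) = [2.1045, -0.5147]
||prox(x)|| = 2.1665
Step 4: Proximal objective.
0.5*||prox-x||^2 = 0.8845
lambda*||prox|| = 2.8814
Total = 3.7659


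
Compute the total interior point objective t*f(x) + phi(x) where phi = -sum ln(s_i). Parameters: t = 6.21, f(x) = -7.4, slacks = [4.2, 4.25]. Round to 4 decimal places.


Step 1: Compute log-barrier.
ln values: [1.4351, 1.4469]
phi = -(1.4351 + 1.4469) = -2.882
Step 2: Compute augmented objective.
t*f(x) = 6.21*-7.4 = -45.954
Total = -45.954 - 2.882 = -48.836


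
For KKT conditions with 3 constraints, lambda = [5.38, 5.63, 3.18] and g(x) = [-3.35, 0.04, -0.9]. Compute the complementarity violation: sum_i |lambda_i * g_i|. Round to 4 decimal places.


KKT complementary slackness check:
lambda_1 * g_1 = 5.38 * -3.35 = -18.023
lambda_2 * g_2 = 5.63 * 0.04 = 0.2252
lambda_3 * g_3 = 3.18 * -0.9 = -2.862
Total violation = 18.023 + 0.2252 + 2.862 = 21.1102


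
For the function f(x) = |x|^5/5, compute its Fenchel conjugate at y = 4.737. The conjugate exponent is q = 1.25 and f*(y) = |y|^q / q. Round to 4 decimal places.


The conjugate exponent q satisfies 1/p + 1/q = 1.
p = 5, so q = 5/(5 - 1) = 1.25
|y|^q = 4.737^1.25 = 6.9884
f*(4.737) = 6.9884 / 1.25 = 5.5907


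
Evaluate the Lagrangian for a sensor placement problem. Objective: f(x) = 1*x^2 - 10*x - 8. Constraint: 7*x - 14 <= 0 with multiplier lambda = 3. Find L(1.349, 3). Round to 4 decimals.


Step 1: Evaluate f(x).
f(1.349) = 1*1.349^2 - 10*1.349 - 8 = -19.6702
Step 2: Evaluate g(x).
g(1.349) = 7*1.349 - 14 = -4.557
Step 3: Compute Lagrangian.
L = -19.6702 + 3*-4.557 = -33.3412


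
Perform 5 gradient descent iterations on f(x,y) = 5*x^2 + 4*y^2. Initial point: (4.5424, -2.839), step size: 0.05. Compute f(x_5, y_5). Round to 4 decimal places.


Gradient descent on f(x,y) = 5*x^2 + 4*y^2.
Starting point: (4.5424, -2.839), alpha = 0.05
Step 1: grad_x = 2*5*4.5424 = 45.424, grad_y = 2*4*-2.839 = -22.712
  x_1 = 4.5424 - 0.05*45.424 = 2.2712
  y_1 = -2.839 - 0.05*-22.712 = -1.7034
Step 2: grad_x = 2*5*2.2712 = 22.712, grad_y = 2*4*-1.7034 = -13.6272
  x_2 = 2.2712 - 0.05*22.712 = 1.1356
  y_2 = -1.7034 - 0.05*-13.6272 = -1.022
Step 3: grad_x = 2*5*1.1356 = 11.356, grad_y = 2*4*-1.022 = -8.1763
  x_3 = 1.1356 - 0.05*11.356 = 0.5678
  y_3 = -1.022 - 0.05*-8.1763 = -0.6132
Step 4: grad_x = 2*5*0.5678 = 5.678, grad_y = 2*4*-0.6132 = -4.9058
  x_4 = 0.5678 - 0.05*5.678 = 0.2839
  y_4 = -0.6132 - 0.05*-4.9058 = -0.3679
Step 5: grad_x = 2*5*0.2839 = 2.839, grad_y = 2*4*-0.3679 = -2.9435
  x_5 = 0.2839 - 0.05*2.839 = 0.142
  y_5 = -0.3679 - 0.05*-2.9435 = -0.2208
f(0.142, -0.2208) = 5*0.142^2 + 4*(-0.2208)^2 = 0.2957


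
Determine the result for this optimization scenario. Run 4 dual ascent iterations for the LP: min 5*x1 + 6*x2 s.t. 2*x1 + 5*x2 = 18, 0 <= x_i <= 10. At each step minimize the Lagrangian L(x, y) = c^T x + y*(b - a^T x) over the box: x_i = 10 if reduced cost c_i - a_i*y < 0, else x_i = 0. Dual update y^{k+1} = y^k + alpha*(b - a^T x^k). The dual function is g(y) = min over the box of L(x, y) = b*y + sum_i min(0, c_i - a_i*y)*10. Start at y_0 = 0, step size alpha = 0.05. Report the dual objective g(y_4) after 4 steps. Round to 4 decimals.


Dual ascent for LP: min 5*x1 + 6*x2, 2*x1 + 5*x2 = 18, 0 <= x_i <= 10
Step 1: y^k = 0.0, reduced costs: (5.0, 6.0)
  x^k = (0.0, 0.0), subgradient = b - a^T x = 18.0
  y^{k+1} = 0.0 + 0.05*18.0 = 0.9
Step 2: y^k = 0.9, reduced costs: (3.2, 1.5)
  x^k = (0.0, 0.0), subgradient = b - a^T x = 18.0
  y^{k+1} = 0.9 + 0.05*18.0 = 1.8
Step 3: y^k = 1.8, reduced costs: (1.4, -3.0)
  x^k = (0.0, 10.0), subgradient = b - a^T x = -32.0
  y^{k+1} = 1.8 + 0.05*-32.0 = 0.2
Step 4: y^k = 0.2, reduced costs: (4.6, 5.0)
  x^k = (0.0, 0.0), subgradient = b - a^T x = 18.0
  y^{k+1} = 0.2 + 0.05*18.0 = 1.1
Dual objective at y_4 = 1.1: reduced costs (2.8, 0.5), box minimizer x = (0.0, 0.0)
g(y_4) = b*y + (c1 - a1*y)*x1 + (c2 - a2*y)*x2 = 18*1.1 + 2.8*0.0 + 0.5*0.0 = 19.8 + 0.0 + 0.0 = 19.8


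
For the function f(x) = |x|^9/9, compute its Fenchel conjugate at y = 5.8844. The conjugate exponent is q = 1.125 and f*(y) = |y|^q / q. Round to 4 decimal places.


The conjugate exponent q satisfies 1/p + 1/q = 1.
p = 9, so q = 9/(9 - 1) = 1.125
|y|^q = 5.8844^1.125 = 7.3437
f*(5.8844) = 7.3437 / 1.125 = 6.5277


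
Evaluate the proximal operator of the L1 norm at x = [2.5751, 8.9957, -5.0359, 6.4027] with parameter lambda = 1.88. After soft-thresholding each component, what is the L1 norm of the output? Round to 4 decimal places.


Soft-thresholding with lambda = 1.88:
prox(2.5751) = sign(2.5751)*max(|2.5751| - 1.88, 0) = 0.6951
prox(8.9957) = sign(8.9957)*max(|8.9957| - 1.88, 0) = 7.1157
prox(-5.0359) = sign(-5.0359)*max(|-5.0359| - 1.88, 0) = -3.1559
prox(6.4027) = sign(6.4027)*max(|6.4027| - 1.88, 0) = 4.5227
prox(x) = [0.6951, 7.1157, -3.1559, 4.5227]
||prox(x)||_1 = 0.6951 + 7.1157 + 3.1559 + 4.5227 = 15.4894


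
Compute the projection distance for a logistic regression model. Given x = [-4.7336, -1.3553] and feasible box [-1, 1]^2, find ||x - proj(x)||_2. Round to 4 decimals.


Project each component onto [-1, 1].
clip(-4.7336) = -1.0, clip(-1.3553) = -1.0
Projection = [-1.0, -1.0]
Squared diffs: [13.9398, 0.1262]
Distance = sqrt(14.066) = 3.7505


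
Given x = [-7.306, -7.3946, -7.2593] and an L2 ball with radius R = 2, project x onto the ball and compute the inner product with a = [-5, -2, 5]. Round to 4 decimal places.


Step 1: Compute ||x|| (intermediates to 6 decimals).
||x|| = sqrt((-7.306)^2 + (-7.3946)^2 + (-7.2593)^2) = 12.678927
Step 2: Project.
Since ||x|| > R, scale = R/||x|| = 2/12.678927 = 0.157742, proj(x) = scale * x
proj(x) = [-1.152463, -1.166439, -1.145097]
Step 3: Dot product.
a^T * proj(x) = -5*(-1.152463) - 2*(-1.166439) + 5*(-1.145097) = 2.3697


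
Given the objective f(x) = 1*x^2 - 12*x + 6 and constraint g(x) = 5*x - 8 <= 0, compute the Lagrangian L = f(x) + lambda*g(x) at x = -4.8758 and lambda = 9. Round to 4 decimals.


Step 1: Evaluate f(x).
f(-4.8758) = 1*(-4.8758)^2 - 12*(-4.8758) + 6 = 88.283
Step 2: Evaluate g(x).
g(-4.8758) = 5*-4.8758 - 8 = -32.379
Step 3: Compute Lagrangian.
L = 88.283 + 9*-32.379 = -203.128
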